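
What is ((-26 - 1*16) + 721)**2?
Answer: 461041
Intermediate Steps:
((-26 - 1*16) + 721)**2 = ((-26 - 16) + 721)**2 = (-42 + 721)**2 = 679**2 = 461041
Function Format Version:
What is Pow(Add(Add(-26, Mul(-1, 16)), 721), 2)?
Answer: 461041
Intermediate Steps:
Pow(Add(Add(-26, Mul(-1, 16)), 721), 2) = Pow(Add(Add(-26, -16), 721), 2) = Pow(Add(-42, 721), 2) = Pow(679, 2) = 461041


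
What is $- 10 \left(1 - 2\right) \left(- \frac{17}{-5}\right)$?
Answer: $34$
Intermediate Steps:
$- 10 \left(1 - 2\right) \left(- \frac{17}{-5}\right) = \left(-10\right) \left(-1\right) \left(\left(-17\right) \left(- \frac{1}{5}\right)\right) = 10 \cdot \frac{17}{5} = 34$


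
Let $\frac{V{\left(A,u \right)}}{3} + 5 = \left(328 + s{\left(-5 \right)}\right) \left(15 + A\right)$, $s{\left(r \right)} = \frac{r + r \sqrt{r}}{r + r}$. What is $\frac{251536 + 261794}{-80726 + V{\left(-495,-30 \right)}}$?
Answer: $- \frac{284272400730}{306675987961} + \frac{369597600 i \sqrt{5}}{306675987961} \approx -0.92695 + 0.0026948 i$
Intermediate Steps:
$s{\left(r \right)} = \frac{r + r^{\frac{3}{2}}}{2 r}$
$V{\left(A,u \right)} = -15 + 3 \left(15 + A\right) \left(\frac{657}{2} + \frac{i \sqrt{5}}{2}\right)$ ($V{\left(A,u \right)} = -15 + 3 \left(328 + \left(\frac{1}{2} + \frac{\sqrt{-5}}{2}\right)\right) \left(15 + A\right) = -15 + 3 \left(328 + \left(\frac{1}{2} + \frac{i \sqrt{5}}{2}\right)\right) \left(15 + A\right) = -15 + 3 \left(\frac{657}{2} + \frac{i \sqrt{5}}{2}\right) \left(15 + A\right) = -15 + 3 \left(15 + A\right) \left(\frac{657}{2} + \frac{i \sqrt{5}}{2}\right)$)
$\frac{251536 + 261794}{-80726 + V{\left(-495,-30 \right)}} = \frac{251536 + 261794}{-80726 + \left(\frac{29535}{2} + \frac{1971}{2} \left(-495\right) + \frac{45 i \sqrt{5}}{2} + \frac{3}{2} i \left(-495\right) \sqrt{5}\right)} = \frac{513330}{-80726 + \left(\frac{29535}{2} - \frac{975645}{2} + \frac{45 i \sqrt{5}}{2} - \frac{1485 i \sqrt{5}}{2}\right)} = \frac{513330}{-80726 - \left(473055 + 720 i \sqrt{5}\right)} = \frac{513330}{-553781 - 720 i \sqrt{5}}$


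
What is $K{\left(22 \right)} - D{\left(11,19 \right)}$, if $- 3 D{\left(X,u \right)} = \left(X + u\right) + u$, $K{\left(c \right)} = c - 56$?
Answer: $- \frac{53}{3} \approx -17.667$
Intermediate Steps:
$K{\left(c \right)} = -56 + c$
$D{\left(X,u \right)} = - \frac{2 u}{3} - \frac{X}{3}$ ($D{\left(X,u \right)} = - \frac{\left(X + u\right) + u}{3} = - \frac{X + 2 u}{3} = - \frac{2 u}{3} - \frac{X}{3}$)
$K{\left(22 \right)} - D{\left(11,19 \right)} = \left(-56 + 22\right) - \left(\left(- \frac{2}{3}\right) 19 - \frac{11}{3}\right) = -34 - \left(- \frac{38}{3} - \frac{11}{3}\right) = -34 - - \frac{49}{3} = -34 + \frac{49}{3} = - \frac{53}{3}$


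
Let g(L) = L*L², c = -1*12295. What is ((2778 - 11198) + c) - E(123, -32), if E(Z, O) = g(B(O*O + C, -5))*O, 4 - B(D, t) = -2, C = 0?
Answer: -13803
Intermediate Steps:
c = -12295
B(D, t) = 6 (B(D, t) = 4 - 1*(-2) = 4 + 2 = 6)
g(L) = L³
E(Z, O) = 216*O (E(Z, O) = 6³*O = 216*O)
((2778 - 11198) + c) - E(123, -32) = ((2778 - 11198) - 12295) - 216*(-32) = (-8420 - 12295) - 1*(-6912) = -20715 + 6912 = -13803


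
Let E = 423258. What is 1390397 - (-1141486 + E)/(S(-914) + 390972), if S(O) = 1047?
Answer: 545062759771/392019 ≈ 1.3904e+6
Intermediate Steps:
1390397 - (-1141486 + E)/(S(-914) + 390972) = 1390397 - (-1141486 + 423258)/(1047 + 390972) = 1390397 - (-718228)/392019 = 1390397 - 1*(-718228/392019) = 1390397 + 718228/392019 = 545062759771/392019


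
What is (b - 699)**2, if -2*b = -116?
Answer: 410881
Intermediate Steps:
b = 58 (b = -1/2*(-116) = 58)
(b - 699)**2 = (58 - 699)**2 = (-641)**2 = 410881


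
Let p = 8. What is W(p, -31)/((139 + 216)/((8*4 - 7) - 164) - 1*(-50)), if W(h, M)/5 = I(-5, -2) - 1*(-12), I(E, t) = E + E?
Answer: 278/1319 ≈ 0.21077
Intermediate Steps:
I(E, t) = 2*E
W(h, M) = 10 (W(h, M) = 5*(2*(-5) - 1*(-12)) = 5*(-10 + 12) = 5*2 = 10)
W(p, -31)/((139 + 216)/((8*4 - 7) - 164) - 1*(-50)) = 10/((139 + 216)/((8*4 - 7) - 164) - 1*(-50)) = 10/(355/((32 - 7) - 164) + 50) = 10/(355/(25 - 164) + 50) = 10/(355/(-139) + 50) = 10/(355*(-1/139) + 50) = 10/(-355/139 + 50) = 10/(6595/139) = 10*(139/6595) = 278/1319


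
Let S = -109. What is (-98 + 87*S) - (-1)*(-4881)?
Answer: -14462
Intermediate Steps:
(-98 + 87*S) - (-1)*(-4881) = (-98 + 87*(-109)) - (-1)*(-4881) = (-98 - 9483) - 1*4881 = -9581 - 4881 = -14462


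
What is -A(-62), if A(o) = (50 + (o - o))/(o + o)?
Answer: 25/62 ≈ 0.40323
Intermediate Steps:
A(o) = 25/o (A(o) = (50 + 0)/((2*o)) = 50*(1/(2*o)) = 25/o)
-A(-62) = -25/(-62) = -25*(-1)/62 = -1*(-25/62) = 25/62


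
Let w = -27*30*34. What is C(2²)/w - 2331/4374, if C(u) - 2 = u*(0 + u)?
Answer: -11021/20655 ≈ -0.53358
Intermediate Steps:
C(u) = 2 + u² (C(u) = 2 + u*(0 + u) = 2 + u*u = 2 + u²)
w = -27540 (w = -810*34 = -27540)
C(2²)/w - 2331/4374 = (2 + (2²)²)/(-27540) - 2331/4374 = (2 + 4²)*(-1/27540) - 2331*1/4374 = (2 + 16)*(-1/27540) - 259/486 = 18*(-1/27540) - 259/486 = -1/1530 - 259/486 = -11021/20655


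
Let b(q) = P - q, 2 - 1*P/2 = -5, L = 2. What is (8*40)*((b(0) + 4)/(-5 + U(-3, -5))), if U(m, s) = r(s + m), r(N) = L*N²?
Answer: 1920/41 ≈ 46.829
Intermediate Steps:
P = 14 (P = 4 - 2*(-5) = 4 + 10 = 14)
b(q) = 14 - q
r(N) = 2*N²
U(m, s) = 2*(m + s)² (U(m, s) = 2*(s + m)² = 2*(m + s)²)
(8*40)*((b(0) + 4)/(-5 + U(-3, -5))) = (8*40)*(((14 - 1*0) + 4)/(-5 + 2*(-3 - 5)²)) = 320*(((14 + 0) + 4)/(-5 + 2*(-8)²)) = 320*((14 + 4)/(-5 + 2*64)) = 320*(18/(-5 + 128)) = 320*(18/123) = 320*(18*(1/123)) = 320*(6/41) = 1920/41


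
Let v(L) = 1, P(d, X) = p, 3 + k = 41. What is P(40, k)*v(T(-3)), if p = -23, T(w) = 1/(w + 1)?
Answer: -23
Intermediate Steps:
k = 38 (k = -3 + 41 = 38)
T(w) = 1/(1 + w)
P(d, X) = -23
P(40, k)*v(T(-3)) = -23*1 = -23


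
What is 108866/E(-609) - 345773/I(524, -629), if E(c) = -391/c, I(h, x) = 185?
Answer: 12130190647/72335 ≈ 1.6769e+5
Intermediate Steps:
108866/E(-609) - 345773/I(524, -629) = 108866/((-391/(-609))) - 345773/185 = 108866/((-391*(-1/609))) - 345773*1/185 = 108866/(391/609) - 345773/185 = 108866*(609/391) - 345773/185 = 66299394/391 - 345773/185 = 12130190647/72335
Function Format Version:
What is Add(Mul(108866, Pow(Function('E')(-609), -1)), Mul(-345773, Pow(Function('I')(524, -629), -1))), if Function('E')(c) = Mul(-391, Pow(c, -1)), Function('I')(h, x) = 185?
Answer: Rational(12130190647, 72335) ≈ 1.6769e+5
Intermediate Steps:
Add(Mul(108866, Pow(Function('E')(-609), -1)), Mul(-345773, Pow(Function('I')(524, -629), -1))) = Add(Mul(108866, Pow(Mul(-391, Pow(-609, -1)), -1)), Mul(-345773, Pow(185, -1))) = Add(Mul(108866, Pow(Mul(-391, Rational(-1, 609)), -1)), Mul(-345773, Rational(1, 185))) = Add(Mul(108866, Pow(Rational(391, 609), -1)), Rational(-345773, 185)) = Add(Mul(108866, Rational(609, 391)), Rational(-345773, 185)) = Add(Rational(66299394, 391), Rational(-345773, 185)) = Rational(12130190647, 72335)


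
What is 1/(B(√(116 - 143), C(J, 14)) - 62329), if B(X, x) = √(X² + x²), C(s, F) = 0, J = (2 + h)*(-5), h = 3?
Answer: -62329/3884904268 - 3*I*√3/3884904268 ≈ -1.6044e-5 - 1.3375e-9*I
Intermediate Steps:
J = -25 (J = (2 + 3)*(-5) = 5*(-5) = -25)
1/(B(√(116 - 143), C(J, 14)) - 62329) = 1/(√((√(116 - 143))² + 0²) - 62329) = 1/(√((√(-27))² + 0) - 62329) = 1/(√((3*I*√3)² + 0) - 62329) = 1/(√(-27 + 0) - 62329) = 1/(√(-27) - 62329) = 1/(3*I*√3 - 62329) = 1/(-62329 + 3*I*√3)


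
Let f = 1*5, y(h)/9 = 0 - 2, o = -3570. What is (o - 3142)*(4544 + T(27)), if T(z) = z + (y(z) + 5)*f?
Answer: -30244272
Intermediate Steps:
y(h) = -18 (y(h) = 9*(0 - 2) = 9*(-2) = -18)
f = 5
T(z) = -65 + z (T(z) = z + (-18 + 5)*5 = z - 13*5 = z - 65 = -65 + z)
(o - 3142)*(4544 + T(27)) = (-3570 - 3142)*(4544 + (-65 + 27)) = -6712*(4544 - 38) = -6712*4506 = -30244272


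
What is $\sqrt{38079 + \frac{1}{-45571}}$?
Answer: $\frac{2 \sqrt{19769817519917}}{45571} \approx 195.14$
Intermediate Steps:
$\sqrt{38079 + \frac{1}{-45571}} = \sqrt{38079 - \frac{1}{45571}} = \sqrt{\frac{1735298108}{45571}} = \frac{2 \sqrt{19769817519917}}{45571}$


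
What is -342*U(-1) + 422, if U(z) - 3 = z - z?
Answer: -604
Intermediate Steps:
U(z) = 3 (U(z) = 3 + (z - z) = 3 + 0 = 3)
-342*U(-1) + 422 = -342*3 + 422 = -1026 + 422 = -604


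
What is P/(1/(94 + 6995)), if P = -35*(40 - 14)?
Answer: -6450990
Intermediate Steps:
P = -910 (P = -35*26 = -910)
P/(1/(94 + 6995)) = -910/(1/(94 + 6995)) = -910/(1/7089) = -910/1/7089 = -910*7089 = -6450990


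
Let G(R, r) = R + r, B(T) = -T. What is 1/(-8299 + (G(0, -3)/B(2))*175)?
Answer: -2/16073 ≈ -0.00012443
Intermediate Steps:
1/(-8299 + (G(0, -3)/B(2))*175) = 1/(-8299 + ((0 - 3)/((-1*2)))*175) = 1/(-8299 - 3/(-2)*175) = 1/(-8299 - 3*(-½)*175) = 1/(-8299 + (3/2)*175) = 1/(-8299 + 525/2) = 1/(-16073/2) = -2/16073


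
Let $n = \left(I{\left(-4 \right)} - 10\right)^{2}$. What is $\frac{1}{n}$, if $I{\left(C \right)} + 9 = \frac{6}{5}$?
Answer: $\frac{25}{7921} \approx 0.0031562$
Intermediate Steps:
$I{\left(C \right)} = - \frac{39}{5}$ ($I{\left(C \right)} = -9 + \frac{6}{5} = - \frac{39}{5}$)
$n = \frac{7921}{25}$ ($n = \left(- \frac{39}{5} - 10\right)^{2} = \left(- \frac{89}{5}\right)^{2} = \frac{7921}{25} \approx 316.84$)
$\frac{1}{n} = \frac{1}{\frac{7921}{25}} = \frac{25}{7921}$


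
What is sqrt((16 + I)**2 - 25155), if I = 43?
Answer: I*sqrt(21674) ≈ 147.22*I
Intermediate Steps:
sqrt((16 + I)**2 - 25155) = sqrt((16 + 43)**2 - 25155) = sqrt(59**2 - 25155) = sqrt(3481 - 25155) = sqrt(-21674) = I*sqrt(21674)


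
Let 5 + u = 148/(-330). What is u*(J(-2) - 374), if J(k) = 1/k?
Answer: 673351/330 ≈ 2040.5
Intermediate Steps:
u = -899/165 (u = -5 + 148/(-330) = -5 + 148*(-1/330) = -5 - 74/165 = -899/165 ≈ -5.4485)
u*(J(-2) - 374) = -899*(1/(-2) - 374)/165 = -899*(-½ - 374)/165 = -899/165*(-749/2) = 673351/330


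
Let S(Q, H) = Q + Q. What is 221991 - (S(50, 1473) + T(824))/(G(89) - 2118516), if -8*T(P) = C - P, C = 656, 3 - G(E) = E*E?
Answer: 472049210215/2126434 ≈ 2.2199e+5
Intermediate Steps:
G(E) = 3 - E² (G(E) = 3 - E*E = 3 - E²)
S(Q, H) = 2*Q
T(P) = -82 + P/8 (T(P) = -(656 - P)/8 = -82 + P/8)
221991 - (S(50, 1473) + T(824))/(G(89) - 2118516) = 221991 - (2*50 + (-82 + (⅛)*824))/((3 - 1*89²) - 2118516) = 221991 - (100 + (-82 + 103))/((3 - 1*7921) - 2118516) = 221991 - (100 + 21)/((3 - 7921) - 2118516) = 221991 - 121/(-7918 - 2118516) = 221991 - 121/(-2126434) = 221991 - 121*(-1)/2126434 = 221991 - 1*(-121/2126434) = 221991 + 121/2126434 = 472049210215/2126434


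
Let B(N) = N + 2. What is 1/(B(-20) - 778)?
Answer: -1/796 ≈ -0.0012563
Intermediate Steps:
B(N) = 2 + N
1/(B(-20) - 778) = 1/((2 - 20) - 778) = 1/(-18 - 778) = 1/(-796) = -1/796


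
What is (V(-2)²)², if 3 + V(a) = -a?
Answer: 1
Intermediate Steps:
V(a) = -3 - a
(V(-2)²)² = ((-3 - 1*(-2))²)² = ((-3 + 2)²)² = ((-1)²)² = 1² = 1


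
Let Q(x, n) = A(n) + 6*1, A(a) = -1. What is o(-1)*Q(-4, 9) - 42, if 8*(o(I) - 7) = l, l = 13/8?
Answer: -383/64 ≈ -5.9844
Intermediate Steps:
l = 13/8 (l = 13*(1/8) = 13/8 ≈ 1.6250)
o(I) = 461/64 (o(I) = 7 + (1/8)*(13/8) = 7 + 13/64 = 461/64)
Q(x, n) = 5 (Q(x, n) = -1 + 6*1 = -1 + 6 = 5)
o(-1)*Q(-4, 9) - 42 = (461/64)*5 - 42 = 2305/64 - 42 = -383/64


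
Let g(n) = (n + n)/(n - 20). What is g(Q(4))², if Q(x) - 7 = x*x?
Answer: 2116/9 ≈ 235.11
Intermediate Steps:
Q(x) = 7 + x² (Q(x) = 7 + x*x = 7 + x²)
g(n) = 2*n/(-20 + n) (g(n) = (2*n)/(-20 + n) = 2*n/(-20 + n))
g(Q(4))² = (2*(7 + 4²)/(-20 + (7 + 4²)))² = (2*(7 + 16)/(-20 + (7 + 16)))² = (2*23/(-20 + 23))² = (2*23/3)² = (2*23*(⅓))² = (46/3)² = 2116/9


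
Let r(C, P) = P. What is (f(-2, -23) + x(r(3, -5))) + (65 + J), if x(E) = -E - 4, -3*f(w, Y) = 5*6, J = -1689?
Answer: -1633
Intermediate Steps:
f(w, Y) = -10 (f(w, Y) = -5*6/3 = -⅓*30 = -10)
x(E) = -4 - E
(f(-2, -23) + x(r(3, -5))) + (65 + J) = (-10 + (-4 - 1*(-5))) + (65 - 1689) = (-10 + (-4 + 5)) - 1624 = (-10 + 1) - 1624 = -9 - 1624 = -1633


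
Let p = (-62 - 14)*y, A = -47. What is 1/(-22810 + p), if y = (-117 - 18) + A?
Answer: -1/8978 ≈ -0.00011138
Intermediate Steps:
y = -182 (y = (-117 - 18) - 47 = -135 - 47 = -182)
p = 13832 (p = (-62 - 14)*(-182) = -76*(-182) = 13832)
1/(-22810 + p) = 1/(-22810 + 13832) = 1/(-8978) = -1/8978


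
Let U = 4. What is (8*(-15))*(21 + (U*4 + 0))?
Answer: -4440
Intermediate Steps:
(8*(-15))*(21 + (U*4 + 0)) = (8*(-15))*(21 + (4*4 + 0)) = -120*(21 + (16 + 0)) = -120*(21 + 16) = -120*37 = -4440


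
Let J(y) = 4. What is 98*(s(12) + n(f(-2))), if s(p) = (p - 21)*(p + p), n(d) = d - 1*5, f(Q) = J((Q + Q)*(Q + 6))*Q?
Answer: -22442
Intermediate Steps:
f(Q) = 4*Q
n(d) = -5 + d (n(d) = d - 5 = -5 + d)
s(p) = 2*p*(-21 + p) (s(p) = (-21 + p)*(2*p) = 2*p*(-21 + p))
98*(s(12) + n(f(-2))) = 98*(2*12*(-21 + 12) + (-5 + 4*(-2))) = 98*(2*12*(-9) + (-5 - 8)) = 98*(-216 - 13) = 98*(-229) = -22442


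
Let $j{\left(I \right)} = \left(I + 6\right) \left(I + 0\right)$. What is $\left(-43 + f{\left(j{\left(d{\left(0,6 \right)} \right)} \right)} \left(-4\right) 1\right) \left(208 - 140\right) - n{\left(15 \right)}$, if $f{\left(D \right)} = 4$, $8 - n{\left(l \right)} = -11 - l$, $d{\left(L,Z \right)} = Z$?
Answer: $-4046$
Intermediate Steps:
$j{\left(I \right)} = I \left(6 + I\right)$ ($j{\left(I \right)} = \left(6 + I\right) I = I \left(6 + I\right)$)
$n{\left(l \right)} = 19 + l$ ($n{\left(l \right)} = 8 - \left(-11 - l\right) = 8 + \left(11 + l\right) = 19 + l$)
$\left(-43 + f{\left(j{\left(d{\left(0,6 \right)} \right)} \right)} \left(-4\right) 1\right) \left(208 - 140\right) - n{\left(15 \right)} = \left(-43 + 4 \left(-4\right) 1\right) \left(208 - 140\right) - \left(19 + 15\right) = \left(-43 - 16\right) 68 - 34 = \left(-59\right) 68 - 34 = -4012 - 34 = -4046$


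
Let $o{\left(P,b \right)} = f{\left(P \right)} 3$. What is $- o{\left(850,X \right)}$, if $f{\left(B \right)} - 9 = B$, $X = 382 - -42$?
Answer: $-2577$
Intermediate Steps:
$X = 424$ ($X = 382 + 42 = 424$)
$f{\left(B \right)} = 9 + B$
$o{\left(P,b \right)} = 27 + 3 P$ ($o{\left(P,b \right)} = \left(9 + P\right) 3 = 27 + 3 P$)
$- o{\left(850,X \right)} = - (27 + 3 \cdot 850) = - (27 + 2550) = \left(-1\right) 2577 = -2577$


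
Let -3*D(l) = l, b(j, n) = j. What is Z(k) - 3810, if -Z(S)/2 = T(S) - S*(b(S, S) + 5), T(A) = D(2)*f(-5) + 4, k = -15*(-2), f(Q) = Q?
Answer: -5174/3 ≈ -1724.7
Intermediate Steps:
D(l) = -l/3
k = 30
T(A) = 22/3 (T(A) = -1/3*2*(-5) + 4 = -2/3*(-5) + 4 = 10/3 + 4 = 22/3)
Z(S) = -44/3 + 2*S*(5 + S) (Z(S) = -2*(22/3 - S*(S + 5)) = -2*(22/3 - S*(5 + S)) = -44/3 + 2*S*(5 + S))
Z(k) - 3810 = (-44/3 + 2*30**2 + 10*30) - 3810 = (-44/3 + 2*900 + 300) - 3810 = (-44/3 + 1800 + 300) - 3810 = 6256/3 - 3810 = -5174/3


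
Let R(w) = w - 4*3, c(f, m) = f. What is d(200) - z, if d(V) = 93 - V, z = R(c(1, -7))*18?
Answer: 91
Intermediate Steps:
R(w) = -12 + w (R(w) = w - 12 = -12 + w)
z = -198 (z = (-12 + 1)*18 = -11*18 = -198)
d(200) - z = (93 - 1*200) - 1*(-198) = (93 - 200) + 198 = -107 + 198 = 91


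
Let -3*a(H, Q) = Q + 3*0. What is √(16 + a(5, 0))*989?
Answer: 3956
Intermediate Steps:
a(H, Q) = -Q/3 (a(H, Q) = -(Q + 3*0)/3 = -(Q + 0)/3 = -Q/3)
√(16 + a(5, 0))*989 = √(16 - ⅓*0)*989 = √(16 + 0)*989 = √16*989 = 4*989 = 3956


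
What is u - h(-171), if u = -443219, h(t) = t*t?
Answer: -472460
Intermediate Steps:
h(t) = t²
u - h(-171) = -443219 - 1*(-171)² = -443219 - 1*29241 = -443219 - 29241 = -472460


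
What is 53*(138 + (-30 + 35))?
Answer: 7579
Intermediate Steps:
53*(138 + (-30 + 35)) = 53*(138 + 5) = 53*143 = 7579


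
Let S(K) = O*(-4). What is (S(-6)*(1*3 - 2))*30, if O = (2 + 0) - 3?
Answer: 120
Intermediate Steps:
O = -1 (O = 2 - 3 = -1)
S(K) = 4 (S(K) = -1*(-4) = 4)
(S(-6)*(1*3 - 2))*30 = (4*(1*3 - 2))*30 = (4*(3 - 2))*30 = (4*1)*30 = 4*30 = 120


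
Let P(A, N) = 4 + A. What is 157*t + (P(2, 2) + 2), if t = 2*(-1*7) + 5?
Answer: -1405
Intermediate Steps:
t = -9 (t = 2*(-7) + 5 = -14 + 5 = -9)
157*t + (P(2, 2) + 2) = 157*(-9) + ((4 + 2) + 2) = -1413 + (6 + 2) = -1413 + 8 = -1405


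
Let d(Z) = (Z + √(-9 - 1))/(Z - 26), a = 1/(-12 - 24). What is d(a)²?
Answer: (1 - 36*I*√10)²/877969 ≈ -0.01476 - 0.00025933*I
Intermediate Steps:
a = -1/36 (a = 1/(-36) = -1/36 ≈ -0.027778)
d(Z) = (Z + I*√10)/(-26 + Z) (d(Z) = (Z + √(-10))/(-26 + Z) = (Z + I*√10)/(-26 + Z))
d(a)² = ((-1/36 + I*√10)/(-26 - 1/36))² = ((-1/36 + I*√10)/(-937/36))² = (-36*(-1/36 + I*√10)/937)² = (1/937 - 36*I*√10/937)²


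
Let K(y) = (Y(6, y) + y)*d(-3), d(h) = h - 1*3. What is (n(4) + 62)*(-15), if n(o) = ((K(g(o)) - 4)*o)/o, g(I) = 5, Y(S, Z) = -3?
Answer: -690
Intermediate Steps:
d(h) = -3 + h (d(h) = h - 3 = -3 + h)
K(y) = 18 - 6*y (K(y) = (-3 + y)*(-3 - 3) = (-3 + y)*(-6) = 18 - 6*y)
n(o) = -16 (n(o) = (((18 - 6*5) - 4)*o)/o = (((18 - 30) - 4)*o)/o = ((-12 - 4)*o)/o = (-16*o)/o = -16)
(n(4) + 62)*(-15) = (-16 + 62)*(-15) = 46*(-15) = -690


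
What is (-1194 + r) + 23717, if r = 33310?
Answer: 55833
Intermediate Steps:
(-1194 + r) + 23717 = (-1194 + 33310) + 23717 = 32116 + 23717 = 55833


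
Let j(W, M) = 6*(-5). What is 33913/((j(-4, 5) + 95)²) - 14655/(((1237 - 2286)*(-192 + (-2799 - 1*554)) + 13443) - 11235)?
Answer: 126125405194/15720857425 ≈ 8.0228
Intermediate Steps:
j(W, M) = -30
33913/((j(-4, 5) + 95)²) - 14655/(((1237 - 2286)*(-192 + (-2799 - 1*554)) + 13443) - 11235) = 33913/((-30 + 95)²) - 14655/(((1237 - 2286)*(-192 + (-2799 - 1*554)) + 13443) - 11235) = 33913/(65²) - 14655/((-1049*(-192 + (-2799 - 554)) + 13443) - 11235) = 33913/4225 - 14655/((-1049*(-192 - 3353) + 13443) - 11235) = 33913*(1/4225) - 14655/((-1049*(-3545) + 13443) - 11235) = 33913/4225 - 14655/((3718705 + 13443) - 11235) = 33913/4225 - 14655/(3732148 - 11235) = 33913/4225 - 14655/3720913 = 126125405194/15720857425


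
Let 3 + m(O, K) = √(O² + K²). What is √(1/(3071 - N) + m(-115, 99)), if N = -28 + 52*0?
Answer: √(-28808304 + 9603801*√23026)/3099 ≈ 12.196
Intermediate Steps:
N = -28 (N = -28 + 0 = -28)
m(O, K) = -3 + √(K² + O²) (m(O, K) = -3 + √(O² + K²) = -3 + √(K² + O²))
√(1/(3071 - N) + m(-115, 99)) = √(1/(3071 - 1*(-28)) + (-3 + √(99² + (-115)²))) = √(1/(3071 + 28) + (-3 + √(9801 + 13225))) = √(1/3099 + (-3 + √23026)) = √(-9296/3099 + √23026)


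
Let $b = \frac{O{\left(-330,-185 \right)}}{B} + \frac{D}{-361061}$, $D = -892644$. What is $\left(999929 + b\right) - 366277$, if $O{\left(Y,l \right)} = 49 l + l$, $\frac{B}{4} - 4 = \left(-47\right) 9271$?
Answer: $\frac{199380892908758981}{314652385426} \approx 6.3365 \cdot 10^{5}$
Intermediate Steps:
$B = -1742932$ ($B = 16 + 4 \left(\left(-47\right) 9271\right) = 16 + 4 \left(-435737\right) = 16 - 1742948 = -1742932$)
$O{\left(Y,l \right)} = 50 l$
$b = \frac{779578803229}{314652385426}$ ($b = \frac{50 \left(-185\right)}{-1742932} - \frac{892644}{-361061} = \left(-9250\right) \left(- \frac{1}{1742932}\right) - - \frac{892644}{361061} = \frac{4625}{871466} + \frac{892644}{361061} = \frac{779578803229}{314652385426} \approx 2.4776$)
$\left(999929 + b\right) - 366277 = \left(999929 + \frac{779578803229}{314652385426}\right) - 366277 = \frac{314630824685437983}{314652385426} - 366277 = \frac{199380892908758981}{314652385426}$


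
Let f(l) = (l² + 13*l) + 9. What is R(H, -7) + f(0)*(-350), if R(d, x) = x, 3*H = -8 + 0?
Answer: -3157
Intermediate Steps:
H = -8/3 (H = (-8 + 0)/3 = (⅓)*(-8) = -8/3 ≈ -2.6667)
f(l) = 9 + l² + 13*l
R(H, -7) + f(0)*(-350) = -7 + (9 + 0² + 13*0)*(-350) = -7 + (9 + 0 + 0)*(-350) = -7 + 9*(-350) = -7 - 3150 = -3157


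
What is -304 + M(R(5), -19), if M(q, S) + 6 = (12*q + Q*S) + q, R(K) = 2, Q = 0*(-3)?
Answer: -284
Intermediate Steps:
Q = 0
M(q, S) = -6 + 13*q (M(q, S) = -6 + ((12*q + 0*S) + q) = -6 + ((12*q + 0) + q) = -6 + (12*q + q) = -6 + 13*q)
-304 + M(R(5), -19) = -304 + (-6 + 13*2) = -304 + (-6 + 26) = -304 + 20 = -284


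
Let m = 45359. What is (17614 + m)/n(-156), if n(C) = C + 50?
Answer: -62973/106 ≈ -594.08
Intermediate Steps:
n(C) = 50 + C
(17614 + m)/n(-156) = (17614 + 45359)/(50 - 156) = 62973/(-106) = 62973*(-1/106) = -62973/106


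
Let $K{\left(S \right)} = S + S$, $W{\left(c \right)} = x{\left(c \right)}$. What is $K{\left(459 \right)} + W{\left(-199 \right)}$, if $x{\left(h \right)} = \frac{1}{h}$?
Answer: $\frac{182681}{199} \approx 918.0$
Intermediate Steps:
$W{\left(c \right)} = \frac{1}{c}$
$K{\left(S \right)} = 2 S$
$K{\left(459 \right)} + W{\left(-199 \right)} = 2 \cdot 459 + \frac{1}{-199} = 918 - \frac{1}{199} = \frac{182681}{199}$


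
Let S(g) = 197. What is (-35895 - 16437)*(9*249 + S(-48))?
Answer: -127585416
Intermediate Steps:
(-35895 - 16437)*(9*249 + S(-48)) = (-35895 - 16437)*(9*249 + 197) = -52332*(2241 + 197) = -52332*2438 = -127585416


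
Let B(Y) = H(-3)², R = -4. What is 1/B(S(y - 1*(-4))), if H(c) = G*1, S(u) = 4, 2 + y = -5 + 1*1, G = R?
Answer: 1/16 ≈ 0.062500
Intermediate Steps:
G = -4
y = -6 (y = -2 + (-5 + 1*1) = -2 + (-5 + 1) = -2 - 4 = -6)
H(c) = -4 (H(c) = -4*1 = -4)
B(Y) = 16 (B(Y) = (-4)² = 16)
1/B(S(y - 1*(-4))) = 1/16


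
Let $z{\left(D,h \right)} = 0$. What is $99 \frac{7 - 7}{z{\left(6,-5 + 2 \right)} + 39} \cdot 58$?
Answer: $0$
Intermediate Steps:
$99 \frac{7 - 7}{z{\left(6,-5 + 2 \right)} + 39} \cdot 58 = 99 \frac{7 - 7}{0 + 39} \cdot 58 = 99 \cdot \frac{0}{39} \cdot 58 = 99 \cdot 0 \cdot \frac{1}{39} \cdot 58 = 99 \cdot 0 \cdot 58 = 0 \cdot 58 = 0$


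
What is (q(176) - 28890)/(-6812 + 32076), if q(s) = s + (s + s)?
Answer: -14181/12632 ≈ -1.1226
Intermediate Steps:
q(s) = 3*s (q(s) = s + 2*s = 3*s)
(q(176) - 28890)/(-6812 + 32076) = (3*176 - 28890)/(-6812 + 32076) = (528 - 28890)/25264 = -28362*1/25264 = -14181/12632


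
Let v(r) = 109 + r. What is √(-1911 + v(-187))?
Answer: 3*I*√221 ≈ 44.598*I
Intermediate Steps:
√(-1911 + v(-187)) = √(-1911 + (109 - 187)) = √(-1911 - 78) = √(-1989) = 3*I*√221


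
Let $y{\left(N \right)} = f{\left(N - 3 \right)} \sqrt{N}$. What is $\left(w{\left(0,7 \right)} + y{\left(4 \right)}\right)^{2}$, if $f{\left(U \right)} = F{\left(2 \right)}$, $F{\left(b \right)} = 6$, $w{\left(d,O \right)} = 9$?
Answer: $441$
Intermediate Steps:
$f{\left(U \right)} = 6$
$y{\left(N \right)} = 6 \sqrt{N}$
$\left(w{\left(0,7 \right)} + y{\left(4 \right)}\right)^{2} = \left(9 + 6 \sqrt{4}\right)^{2} = \left(9 + 6 \cdot 2\right)^{2} = \left(9 + 12\right)^{2} = 21^{2} = 441$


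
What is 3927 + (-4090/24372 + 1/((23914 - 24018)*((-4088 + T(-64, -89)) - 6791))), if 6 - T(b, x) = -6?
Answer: 27040612610761/6886113624 ≈ 3926.8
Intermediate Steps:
T(b, x) = 12 (T(b, x) = 6 - 1*(-6) = 6 + 6 = 12)
3927 + (-4090/24372 + 1/((23914 - 24018)*((-4088 + T(-64, -89)) - 6791))) = 3927 + (-4090/24372 + 1/((23914 - 24018)*((-4088 + 12) - 6791))) = 3927 + (-4090*1/24372 + 1/((-104)*(-4076 - 6791))) = 3927 + (-2045/12186 - 1/104/(-10867)) = 3927 + (-2045/12186 - 1/104*(-1/10867)) = 3927 + (-2045/12186 + 1/1130168) = 3927 - 1155590687/6886113624 = 27040612610761/6886113624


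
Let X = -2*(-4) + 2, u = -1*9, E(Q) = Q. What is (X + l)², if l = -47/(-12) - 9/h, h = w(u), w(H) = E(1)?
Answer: 3481/144 ≈ 24.174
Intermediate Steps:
u = -9
w(H) = 1
h = 1
X = 10 (X = 8 + 2 = 10)
l = -61/12 (l = -47/(-12) - 9/1 = -47*(-1/12) - 9*1 = 47/12 - 9 = -61/12 ≈ -5.0833)
(X + l)² = (10 - 61/12)² = (59/12)² = 3481/144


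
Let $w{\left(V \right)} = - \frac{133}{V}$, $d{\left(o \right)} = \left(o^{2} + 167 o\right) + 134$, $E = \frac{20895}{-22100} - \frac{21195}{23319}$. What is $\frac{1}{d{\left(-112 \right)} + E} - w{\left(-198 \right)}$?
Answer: $- \frac{9183565382557}{13668398292582} \approx -0.67188$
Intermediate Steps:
$E = - \frac{21236889}{11452220}$ ($E = 20895 \left(- \frac{1}{22100}\right) - \frac{2355}{2591} = - \frac{4179}{4420} - \frac{2355}{2591} = - \frac{21236889}{11452220} \approx -1.8544$)
$d{\left(o \right)} = 134 + o^{2} + 167 o$
$\frac{1}{d{\left(-112 \right)} + E} - w{\left(-198 \right)} = \frac{1}{\left(134 + \left(-112\right)^{2} + 167 \left(-112\right)\right) - \frac{21236889}{11452220}} - - \frac{133}{-198} = \frac{1}{\left(134 + 12544 - 18704\right) - \frac{21236889}{11452220}} - \left(-133\right) \left(- \frac{1}{198}\right) = \frac{1}{-6026 - \frac{21236889}{11452220}} - \frac{133}{198} = \frac{1}{- \frac{69032314609}{11452220}} - \frac{133}{198} = - \frac{11452220}{69032314609} - \frac{133}{198} = - \frac{9183565382557}{13668398292582}$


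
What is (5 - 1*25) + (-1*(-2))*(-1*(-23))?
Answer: 26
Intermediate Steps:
(5 - 1*25) + (-1*(-2))*(-1*(-23)) = (5 - 25) + 2*23 = -20 + 46 = 26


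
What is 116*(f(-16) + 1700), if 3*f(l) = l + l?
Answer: 587888/3 ≈ 1.9596e+5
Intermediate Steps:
f(l) = 2*l/3 (f(l) = (l + l)/3 = (2*l)/3 = 2*l/3)
116*(f(-16) + 1700) = 116*((⅔)*(-16) + 1700) = 116*(-32/3 + 1700) = 116*(5068/3) = 587888/3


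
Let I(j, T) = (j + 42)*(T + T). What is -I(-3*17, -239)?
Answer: -4302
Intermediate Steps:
I(j, T) = 2*T*(42 + j) (I(j, T) = (42 + j)*(2*T) = 2*T*(42 + j))
-I(-3*17, -239) = -2*(-239)*(42 - 3*17) = -2*(-239)*(42 - 51) = -2*(-239)*(-9) = -1*4302 = -4302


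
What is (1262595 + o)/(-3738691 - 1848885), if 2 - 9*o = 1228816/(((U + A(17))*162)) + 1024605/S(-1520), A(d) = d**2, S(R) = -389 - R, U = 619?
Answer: -9845413164118/43574076547677 ≈ -0.22595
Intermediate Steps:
o = -6323848201/62387091 (o = 2/9 - (1228816/(((619 + 17**2)*162)) + 1024605/(-389 - 1*(-1520)))/9 = 2/9 - (1228816/(((619 + 289)*162)) + 1024605/(-389 + 1520))/9 = 2/9 - (1228816/((908*162)) + 1024605/1131)/9 = 2/9 - (1228816/147096 + 1024605*(1/1131))/9 = 2/9 - (1228816*(1/147096) + 341535/377)/9 = 2/9 - (153602/18387 + 341535/377)/9 = 2/9 - 1/9*6337711999/6931899 = 2/9 - 6337711999/62387091 = -6323848201/62387091 ≈ -101.36)
(1262595 + o)/(-3738691 - 1848885) = (1262595 - 6323848201/62387091)/(-3738691 - 1848885) = (78763305312944/62387091)/(-5587576) = (78763305312944/62387091)*(-1/5587576) = -9845413164118/43574076547677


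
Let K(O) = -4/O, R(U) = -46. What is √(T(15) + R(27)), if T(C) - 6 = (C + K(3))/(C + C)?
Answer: I*√35590/30 ≈ 6.2884*I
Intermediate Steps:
T(C) = 6 + (-4/3 + C)/(2*C) (T(C) = 6 + (C - 4/3)/(C + C) = 6 + (C - 4*⅓)/((2*C)) = 6 + (C - 4/3)*(1/(2*C)) = 6 + (-4/3 + C)*(1/(2*C)) = 6 + (-4/3 + C)/(2*C))
√(T(15) + R(27)) = √((⅙)*(-4 + 39*15)/15 - 46) = √((⅙)*(1/15)*(-4 + 585) - 46) = √((⅙)*(1/15)*581 - 46) = √(581/90 - 46) = √(-3559/90) = I*√35590/30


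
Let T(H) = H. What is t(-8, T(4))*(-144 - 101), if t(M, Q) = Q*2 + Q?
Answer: -2940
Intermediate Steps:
t(M, Q) = 3*Q (t(M, Q) = 2*Q + Q = 3*Q)
t(-8, T(4))*(-144 - 101) = (3*4)*(-144 - 101) = 12*(-245) = -2940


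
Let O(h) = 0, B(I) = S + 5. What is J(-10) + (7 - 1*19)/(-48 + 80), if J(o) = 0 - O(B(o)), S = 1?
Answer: -3/8 ≈ -0.37500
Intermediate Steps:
B(I) = 6 (B(I) = 1 + 5 = 6)
J(o) = 0 (J(o) = 0 - 1*0 = 0 + 0 = 0)
J(-10) + (7 - 1*19)/(-48 + 80) = 0 + (7 - 1*19)/(-48 + 80) = 0 + (7 - 19)/32 = 0 + (1/32)*(-12) = 0 - 3/8 = -3/8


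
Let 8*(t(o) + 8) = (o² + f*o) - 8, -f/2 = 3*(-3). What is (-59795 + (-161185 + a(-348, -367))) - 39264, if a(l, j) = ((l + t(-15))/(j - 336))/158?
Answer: -231250733547/888592 ≈ -2.6024e+5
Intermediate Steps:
f = 18 (f = -6*(-3) = -2*(-9) = 18)
t(o) = -9 + o²/8 + 9*o/4 (t(o) = -8 + ((o² + 18*o) - 8)/8 = -8 + (-8 + o² + 18*o)/8 = -8 + (-1 + o²/8 + 9*o/4) = -9 + o²/8 + 9*o/4)
a(l, j) = (-117/8 + l)/(158*(-336 + j)) (a(l, j) = ((l + (-9 + (⅛)*(-15)² + (9/4)*(-15)))/(j - 336))/158 = ((l + (-9 + (⅛)*225 - 135/4))/(-336 + j))*(1/158) = ((l + (-9 + 225/8 - 135/4))/(-336 + j))*(1/158) = ((l - 117/8)/(-336 + j))*(1/158) = ((-117/8 + l)/(-336 + j))*(1/158) = (-117/8 + l)/(158*(-336 + j)))
(-59795 + (-161185 + a(-348, -367))) - 39264 = (-59795 + (-161185 + (-117 + 8*(-348))/(1264*(-336 - 367)))) - 39264 = (-59795 + (-161185 + (1/1264)*(-117 - 2784)/(-703))) - 39264 = (-59795 + (-161185 + (1/1264)*(-1/703)*(-2901))) - 39264 = (-59795 + (-161185 + 2901/888592)) - 39264 = (-59795 - 143227698619/888592) - 39264 = -196361057259/888592 - 39264 = -231250733547/888592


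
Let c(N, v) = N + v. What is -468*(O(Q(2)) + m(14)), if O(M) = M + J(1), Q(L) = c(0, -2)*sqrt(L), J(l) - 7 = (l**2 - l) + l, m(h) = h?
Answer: -10296 + 936*sqrt(2) ≈ -8972.3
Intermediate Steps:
J(l) = 7 + l**2 (J(l) = 7 + ((l**2 - l) + l) = 7 + l**2)
Q(L) = -2*sqrt(L) (Q(L) = (0 - 2)*sqrt(L) = -2*sqrt(L))
O(M) = 8 + M (O(M) = M + (7 + 1**2) = M + (7 + 1) = M + 8 = 8 + M)
-468*(O(Q(2)) + m(14)) = -468*((8 - 2*sqrt(2)) + 14) = -468*(22 - 2*sqrt(2)) = -10296 + 936*sqrt(2)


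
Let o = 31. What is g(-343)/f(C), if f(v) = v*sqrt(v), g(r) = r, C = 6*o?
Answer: -343*sqrt(186)/34596 ≈ -0.13522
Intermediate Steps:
C = 186 (C = 6*31 = 186)
f(v) = v**(3/2)
g(-343)/f(C) = -343*sqrt(186)/34596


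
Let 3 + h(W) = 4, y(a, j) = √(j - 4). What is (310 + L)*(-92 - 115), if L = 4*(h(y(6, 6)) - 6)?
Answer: -60030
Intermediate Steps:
y(a, j) = √(-4 + j)
h(W) = 1 (h(W) = -3 + 4 = 1)
L = -20 (L = 4*(1 - 6) = 4*(-5) = -20)
(310 + L)*(-92 - 115) = (310 - 20)*(-92 - 115) = 290*(-207) = -60030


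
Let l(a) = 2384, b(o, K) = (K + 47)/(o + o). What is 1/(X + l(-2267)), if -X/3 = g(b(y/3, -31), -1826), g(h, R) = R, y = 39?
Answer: 1/7862 ≈ 0.00012719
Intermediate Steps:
b(o, K) = (47 + K)/(2*o) (b(o, K) = (47 + K)/((2*o)) = (47 + K)*(1/(2*o)) = (47 + K)/(2*o))
X = 5478 (X = -3*(-1826) = 5478)
1/(X + l(-2267)) = 1/(5478 + 2384) = 1/7862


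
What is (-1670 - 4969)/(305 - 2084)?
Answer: 2213/593 ≈ 3.7319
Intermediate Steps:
(-1670 - 4969)/(305 - 2084) = -6639/(-1779) = -6639*(-1/1779) = 2213/593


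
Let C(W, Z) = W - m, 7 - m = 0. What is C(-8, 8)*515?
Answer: -7725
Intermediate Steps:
m = 7 (m = 7 - 1*0 = 7 + 0 = 7)
C(W, Z) = -7 + W (C(W, Z) = W - 1*7 = W - 7 = -7 + W)
C(-8, 8)*515 = (-7 - 8)*515 = -15*515 = -7725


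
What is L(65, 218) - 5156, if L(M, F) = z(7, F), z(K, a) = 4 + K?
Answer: -5145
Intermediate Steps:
L(M, F) = 11 (L(M, F) = 4 + 7 = 11)
L(65, 218) - 5156 = 11 - 5156 = -5145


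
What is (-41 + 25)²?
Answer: 256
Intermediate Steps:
(-41 + 25)² = (-16)² = 256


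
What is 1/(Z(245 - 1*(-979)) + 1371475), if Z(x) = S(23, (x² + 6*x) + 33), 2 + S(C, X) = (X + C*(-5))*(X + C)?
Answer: 1/2266552693761 ≈ 4.4120e-13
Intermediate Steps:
S(C, X) = -2 + (C + X)*(X - 5*C) (S(C, X) = -2 + (X + C*(-5))*(X + C) = -2 + (X - 5*C)*(C + X) = -2 + (C + X)*(X - 5*C))
Z(x) = -5683 + (33 + x² + 6*x)² - 552*x - 92*x² (Z(x) = -2 + ((x² + 6*x) + 33)² - 5*23² - 4*23*((x² + 6*x) + 33) = -2 + (33 + x² + 6*x)² - 5*529 - 4*23*(33 + x² + 6*x) = -2 + (33 + x² + 6*x)² - 2645 + (-3036 - 552*x - 92*x²) = -5683 + (33 + x² + 6*x)² - 552*x - 92*x²)
1/(Z(245 - 1*(-979)) + 1371475) = 1/((-4594 + (245 - 1*(-979))⁴ - 156*(245 - 1*(-979)) + 10*(245 - 1*(-979))² + 12*(245 - 1*(-979))³) + 1371475) = 1/((-4594 + (245 + 979)⁴ - 156*(245 + 979) + 10*(245 + 979)² + 12*(245 + 979)³) + 1371475) = 1/((-4594 + 1224⁴ - 156*1224 + 10*1224² + 12*1224³) + 1371475) = 1/((-4594 + 2244531326976 - 190944 + 10*1498176 + 12*1833767424) + 1371475) = 1/((-4594 + 2244531326976 - 190944 + 14981760 + 22005209088) + 1371475) = 1/(2266551322286 + 1371475) = 1/2266552693761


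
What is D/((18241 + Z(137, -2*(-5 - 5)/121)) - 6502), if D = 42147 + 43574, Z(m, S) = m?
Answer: 85721/11876 ≈ 7.2180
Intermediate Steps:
D = 85721
D/((18241 + Z(137, -2*(-5 - 5)/121)) - 6502) = 85721/((18241 + 137) - 6502) = 85721/(18378 - 6502) = 85721/11876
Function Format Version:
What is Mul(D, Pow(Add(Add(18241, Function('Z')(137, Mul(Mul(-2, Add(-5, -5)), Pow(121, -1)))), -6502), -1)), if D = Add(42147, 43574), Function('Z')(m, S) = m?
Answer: Rational(85721, 11876) ≈ 7.2180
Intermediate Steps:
D = 85721
Mul(D, Pow(Add(Add(18241, Function('Z')(137, Mul(Mul(-2, Add(-5, -5)), Pow(121, -1)))), -6502), -1)) = Mul(85721, Pow(Add(Add(18241, 137), -6502), -1)) = Mul(85721, Pow(Add(18378, -6502), -1)) = Mul(85721, Pow(11876, -1)) = Mul(85721, Rational(1, 11876)) = Rational(85721, 11876)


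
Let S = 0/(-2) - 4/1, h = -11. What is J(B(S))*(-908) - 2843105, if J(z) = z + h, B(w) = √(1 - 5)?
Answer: -2833117 - 1816*I ≈ -2.8331e+6 - 1816.0*I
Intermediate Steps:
S = -4 (S = 0*(-½) - 4*1 = 0 - 4 = -4)
B(w) = 2*I (B(w) = √(-4) = 2*I)
J(z) = -11 + z (J(z) = z - 11 = -11 + z)
J(B(S))*(-908) - 2843105 = (-11 + 2*I)*(-908) - 2843105 = (9988 - 1816*I) - 2843105 = -2833117 - 1816*I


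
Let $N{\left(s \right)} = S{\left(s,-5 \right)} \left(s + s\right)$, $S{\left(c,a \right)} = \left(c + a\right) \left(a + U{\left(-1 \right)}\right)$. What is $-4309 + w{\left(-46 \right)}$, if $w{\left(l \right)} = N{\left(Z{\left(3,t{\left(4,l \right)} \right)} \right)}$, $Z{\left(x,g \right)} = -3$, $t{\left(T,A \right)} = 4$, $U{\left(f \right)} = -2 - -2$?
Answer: $-4549$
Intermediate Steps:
$U{\left(f \right)} = 0$ ($U{\left(f \right)} = -2 + 2 = 0$)
$S{\left(c,a \right)} = a \left(a + c\right)$ ($S{\left(c,a \right)} = \left(c + a\right) \left(a + 0\right) = \left(a + c\right) a = a \left(a + c\right)$)
$N{\left(s \right)} = 2 s \left(25 - 5 s\right)$ ($N{\left(s \right)} = - 5 \left(-5 + s\right) \left(s + s\right) = \left(25 - 5 s\right) 2 s = 2 s \left(25 - 5 s\right)$)
$w{\left(l \right)} = -240$ ($w{\left(l \right)} = 10 \left(-3\right) \left(5 - -3\right) = 10 \left(-3\right) \left(5 + 3\right) = 10 \left(-3\right) 8 = -240$)
$-4309 + w{\left(-46 \right)} = -4309 - 240 = -4549$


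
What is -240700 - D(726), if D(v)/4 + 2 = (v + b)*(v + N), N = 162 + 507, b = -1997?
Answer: 6851488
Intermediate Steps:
N = 669
D(v) = -8 + 4*(-1997 + v)*(669 + v) (D(v) = -8 + 4*((v - 1997)*(v + 669)) = -8 + 4*((-1997 + v)*(669 + v)) = -8 + 4*(-1997 + v)*(669 + v))
-240700 - D(726) = -240700 - (-5343980 - 5312*726 + 4*726**2) = -240700 - (-5343980 - 3856512 + 4*527076) = -240700 - (-5343980 - 3856512 + 2108304) = -240700 - 1*(-7092188) = -240700 + 7092188 = 6851488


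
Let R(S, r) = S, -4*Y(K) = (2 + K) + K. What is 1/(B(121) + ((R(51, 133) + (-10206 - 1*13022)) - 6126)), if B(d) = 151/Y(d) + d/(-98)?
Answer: -5978/175195513 ≈ -3.4122e-5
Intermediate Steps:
Y(K) = -1/2 - K/2 (Y(K) = -((2 + K) + K)/4 = -(2 + 2*K)/4 = -1/2 - K/2)
B(d) = 151/(-1/2 - d/2) - d/98 (B(d) = 151/(-1/2 - d/2) + d/(-98) = 151/(-1/2 - d/2) + d*(-1/98) = 151/(-1/2 - d/2) - d/98)
1/(B(121) + ((R(51, 133) + (-10206 - 1*13022)) - 6126)) = 1/((-29596 - 1*121*(1 + 121))/(98*(1 + 121)) + ((51 + (-10206 - 1*13022)) - 6126)) = 1/((1/98)*(-29596 - 1*121*122)/122 + ((51 + (-10206 - 13022)) - 6126)) = 1/((1/98)*(1/122)*(-29596 - 14762) + ((51 - 23228) - 6126)) = 1/((1/98)*(1/122)*(-44358) + (-23177 - 6126)) = 1/(-22179/5978 - 29303) = 1/(-175195513/5978) = -5978/175195513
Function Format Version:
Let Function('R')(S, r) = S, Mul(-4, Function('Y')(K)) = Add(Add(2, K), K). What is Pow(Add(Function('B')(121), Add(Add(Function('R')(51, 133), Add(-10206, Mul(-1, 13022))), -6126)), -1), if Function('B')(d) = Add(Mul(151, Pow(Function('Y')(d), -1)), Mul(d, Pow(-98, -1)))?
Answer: Rational(-5978, 175195513) ≈ -3.4122e-5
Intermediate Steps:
Function('Y')(K) = Add(Rational(-1, 2), Mul(Rational(-1, 2), K)) (Function('Y')(K) = Mul(Rational(-1, 4), Add(Add(2, K), K)) = Mul(Rational(-1, 4), Add(2, Mul(2, K))) = Add(Rational(-1, 2), Mul(Rational(-1, 2), K)))
Function('B')(d) = Add(Mul(151, Pow(Add(Rational(-1, 2), Mul(Rational(-1, 2), d)), -1)), Mul(Rational(-1, 98), d)) (Function('B')(d) = Add(Mul(151, Pow(Add(Rational(-1, 2), Mul(Rational(-1, 2), d)), -1)), Mul(d, Pow(-98, -1))) = Add(Mul(151, Pow(Add(Rational(-1, 2), Mul(Rational(-1, 2), d)), -1)), Mul(d, Rational(-1, 98))) = Add(Mul(151, Pow(Add(Rational(-1, 2), Mul(Rational(-1, 2), d)), -1)), Mul(Rational(-1, 98), d)))
Pow(Add(Function('B')(121), Add(Add(Function('R')(51, 133), Add(-10206, Mul(-1, 13022))), -6126)), -1) = Pow(Add(Mul(Rational(1, 98), Pow(Add(1, 121), -1), Add(-29596, Mul(-1, 121, Add(1, 121)))), Add(Add(51, Add(-10206, Mul(-1, 13022))), -6126)), -1) = Pow(Add(Mul(Rational(1, 98), Pow(122, -1), Add(-29596, Mul(-1, 121, 122))), Add(Add(51, Add(-10206, -13022)), -6126)), -1) = Pow(Add(Mul(Rational(1, 98), Rational(1, 122), Add(-29596, -14762)), Add(Add(51, -23228), -6126)), -1) = Pow(Add(Mul(Rational(1, 98), Rational(1, 122), -44358), Add(-23177, -6126)), -1) = Pow(Add(Rational(-22179, 5978), -29303), -1) = Pow(Rational(-175195513, 5978), -1) = Rational(-5978, 175195513)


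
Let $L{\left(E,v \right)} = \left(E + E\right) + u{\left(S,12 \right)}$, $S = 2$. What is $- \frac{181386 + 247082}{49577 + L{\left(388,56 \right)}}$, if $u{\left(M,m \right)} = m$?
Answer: $- \frac{428468}{50365} \approx -8.5073$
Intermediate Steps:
$L{\left(E,v \right)} = 12 + 2 E$ ($L{\left(E,v \right)} = \left(E + E\right) + 12 = 2 E + 12 = 12 + 2 E$)
$- \frac{181386 + 247082}{49577 + L{\left(388,56 \right)}} = - \frac{181386 + 247082}{49577 + \left(12 + 2 \cdot 388\right)} = - \frac{428468}{49577 + \left(12 + 776\right)} = - \frac{428468}{49577 + 788} = - \frac{428468}{50365}$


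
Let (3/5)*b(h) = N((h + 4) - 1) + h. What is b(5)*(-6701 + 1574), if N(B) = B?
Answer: -111085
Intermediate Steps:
b(h) = 5 + 10*h/3 (b(h) = 5*(((h + 4) - 1) + h)/3 = 5*(((4 + h) - 1) + h)/3 = 5*((3 + h) + h)/3 = 5*(3 + 2*h)/3 = 5 + 10*h/3)
b(5)*(-6701 + 1574) = (5 + (10/3)*5)*(-6701 + 1574) = (5 + 50/3)*(-5127) = (65/3)*(-5127) = -111085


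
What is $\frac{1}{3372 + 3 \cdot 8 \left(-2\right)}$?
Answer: $\frac{1}{3324} \approx 0.00030084$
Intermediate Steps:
$\frac{1}{3372 + 3 \cdot 8 \left(-2\right)} = \frac{1}{3372 + 24 \left(-2\right)} = \frac{1}{3372 - 48} = \frac{1}{3324}$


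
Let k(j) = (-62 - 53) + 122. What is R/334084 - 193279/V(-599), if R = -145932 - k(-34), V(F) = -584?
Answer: 16121548265/48776264 ≈ 330.52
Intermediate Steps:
k(j) = 7 (k(j) = -115 + 122 = 7)
R = -145939 (R = -145932 - 1*7 = -145932 - 7 = -145939)
R/334084 - 193279/V(-599) = -145939/334084 - 193279/(-584) = -145939*1/334084 - 193279*(-1/584) = -145939/334084 + 193279/584 = 16121548265/48776264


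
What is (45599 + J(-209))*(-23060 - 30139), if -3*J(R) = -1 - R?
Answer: -2422132737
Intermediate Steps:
J(R) = 1/3 + R/3 (J(R) = -(-1 - R)/3 = 1/3 + R/3)
(45599 + J(-209))*(-23060 - 30139) = (45599 + (1/3 + (1/3)*(-209)))*(-23060 - 30139) = (45599 + (1/3 - 209/3))*(-53199) = (45599 - 208/3)*(-53199) = (136589/3)*(-53199) = -2422132737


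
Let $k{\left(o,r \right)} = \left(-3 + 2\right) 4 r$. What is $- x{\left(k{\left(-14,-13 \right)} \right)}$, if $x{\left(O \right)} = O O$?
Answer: $-2704$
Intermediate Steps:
$k{\left(o,r \right)} = - 4 r$ ($k{\left(o,r \right)} = \left(-1\right) 4 r = - 4 r$)
$x{\left(O \right)} = O^{2}$
$- x{\left(k{\left(-14,-13 \right)} \right)} = - \left(\left(-4\right) \left(-13\right)\right)^{2} = - 52^{2} = \left(-1\right) 2704 = -2704$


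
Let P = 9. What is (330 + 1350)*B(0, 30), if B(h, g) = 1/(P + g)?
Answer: 560/13 ≈ 43.077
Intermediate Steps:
B(h, g) = 1/(9 + g)
(330 + 1350)*B(0, 30) = (330 + 1350)/(9 + 30) = 1680/39 = 1680*(1/39) = 560/13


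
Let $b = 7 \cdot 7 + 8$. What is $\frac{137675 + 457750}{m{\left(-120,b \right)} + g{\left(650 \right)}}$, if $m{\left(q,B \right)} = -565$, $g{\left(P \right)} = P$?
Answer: $7005$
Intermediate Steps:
$b = 57$ ($b = 49 + 8 = 57$)
$\frac{137675 + 457750}{m{\left(-120,b \right)} + g{\left(650 \right)}} = \frac{137675 + 457750}{-565 + 650} = \frac{595425}{85} = 595425 \cdot \frac{1}{85} = 7005$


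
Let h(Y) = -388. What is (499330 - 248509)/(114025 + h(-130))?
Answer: 83607/37879 ≈ 2.2072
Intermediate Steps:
(499330 - 248509)/(114025 + h(-130)) = (499330 - 248509)/(114025 - 388) = 250821/113637 = 250821*(1/113637) = 83607/37879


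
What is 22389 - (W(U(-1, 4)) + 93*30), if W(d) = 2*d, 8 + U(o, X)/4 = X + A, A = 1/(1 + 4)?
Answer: 98147/5 ≈ 19629.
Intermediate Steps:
A = ⅕ (A = 1/5 = ⅕ ≈ 0.20000)
U(o, X) = -156/5 + 4*X (U(o, X) = -32 + 4*(X + ⅕) = -32 + 4*(⅕ + X) = -32 + (⅘ + 4*X) = -156/5 + 4*X)
22389 - (W(U(-1, 4)) + 93*30) = 22389 - (2*(-156/5 + 4*4) + 93*30) = 22389 - (2*(-156/5 + 16) + 2790) = 22389 - (2*(-76/5) + 2790) = 22389 - (-152/5 + 2790) = 22389 - 1*13798/5 = 22389 - 13798/5 = 98147/5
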